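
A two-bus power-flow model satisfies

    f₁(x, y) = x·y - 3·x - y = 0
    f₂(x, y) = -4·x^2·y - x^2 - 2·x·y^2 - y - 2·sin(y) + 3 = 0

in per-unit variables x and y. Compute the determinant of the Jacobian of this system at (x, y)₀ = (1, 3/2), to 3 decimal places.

16.712

J = [[y - 3, x - 1], [-8·x·y - 2·x - 2·y^2, -4·x^2 - 4·x·y - 2·cos(y) - 1]].
At the point, J = [[-1.500, 0.000], [-18.500, -11.14147]].
det J = 16.712.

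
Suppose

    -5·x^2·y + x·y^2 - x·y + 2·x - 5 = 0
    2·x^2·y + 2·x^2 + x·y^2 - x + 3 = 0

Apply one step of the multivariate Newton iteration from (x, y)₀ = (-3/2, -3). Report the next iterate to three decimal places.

(-1.274, -2.001)

At (-3/2, -3): F = (7.750, -18.000).
Jacobian J = [[-10·x·y + y^2 - y + 2, -5·x^2 + 2·x·y - x], [4·x·y + 4·x + y^2 - 1, 2·x^2 + 2·x·y]].
At the point, J = [[-31.000, -0.750], [20.000, 13.500]] (det J = -403.500).
Solving J·Δ = −F gives Δ = (0.226, 0.999).
Then the next iterate is (x, y)₁ = (-1.274, -2.001).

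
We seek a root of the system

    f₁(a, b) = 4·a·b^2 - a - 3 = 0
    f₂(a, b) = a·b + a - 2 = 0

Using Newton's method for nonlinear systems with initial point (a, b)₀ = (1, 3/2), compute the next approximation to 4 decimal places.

(0.9545, 1.1136)

At (1, 3/2): F = (5.0000, 0.5000).
Jacobian J = [[4·b^2 - 1, 8·a·b], [b + 1, a]].
At the point, J = [[8.0000, 12.0000], [2.5000, 1.0000]] (det J = -22.0000).
Solving J·Δ = −F gives Δ = (-0.0455, -0.3864).
Then the next iterate is (a, b)₁ = (0.9545, 1.1136).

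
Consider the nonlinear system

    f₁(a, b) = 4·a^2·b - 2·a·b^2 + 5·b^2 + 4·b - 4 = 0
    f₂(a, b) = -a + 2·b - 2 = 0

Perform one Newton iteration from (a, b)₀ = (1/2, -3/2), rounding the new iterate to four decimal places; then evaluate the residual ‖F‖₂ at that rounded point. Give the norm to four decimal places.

1.5854

At (1/2, -3/2): F = (-2.5000, -5.5000).
Jacobian J = [[8·a·b - 2·b^2, 4·a^2 - 4·a·b + 10·b + 4], [-1, 2]].
At the point, J = [[-10.5000, -7.0000], [-1.0000, 2.0000]] (det J = -28.0000).
Solving J·Δ = −F gives Δ = (-1.5536, 1.9732).
Then the next iterate is (a, b)₁ = (-1.0536, 0.4732).
Re-evaluating at (-1.0536, 0.4732): F = (1.585378, 0.0000), so ‖F‖₂ = 1.5854.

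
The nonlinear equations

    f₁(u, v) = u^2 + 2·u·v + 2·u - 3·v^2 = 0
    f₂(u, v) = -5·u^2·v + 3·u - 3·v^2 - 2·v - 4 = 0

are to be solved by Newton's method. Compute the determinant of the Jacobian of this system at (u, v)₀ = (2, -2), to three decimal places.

J = [[2·u + 2·v + 2, 2·u - 6·v], [-10·u·v + 3, -5·u^2 - 6·v - 2]].
At the point, J = [[2.000, 16.000], [43.000, -10.000]].
det J = -708.000.

-708.000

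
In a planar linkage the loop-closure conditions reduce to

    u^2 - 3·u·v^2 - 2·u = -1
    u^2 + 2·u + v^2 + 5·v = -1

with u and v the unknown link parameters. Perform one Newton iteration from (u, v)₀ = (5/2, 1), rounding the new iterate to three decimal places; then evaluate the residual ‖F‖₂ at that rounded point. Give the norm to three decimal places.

5.224

At (5/2, 1): F = (-5.250, 18.250).
Jacobian J = [[2·u - 3·v^2 - 2, -6·u·v], [2·u + 2, 2·v + 5]].
At the point, J = [[0.000, -15.000], [7.000, 7.000]] (det J = 105.000).
Solving J·Δ = −F gives Δ = (-2.257, -0.350).
Then the next iterate is (u, v)₁ = (0.243, 0.650).
Re-evaluating at (0.243, 0.650): F = (0.26505, 5.21755), so ‖F‖₂ = 5.224.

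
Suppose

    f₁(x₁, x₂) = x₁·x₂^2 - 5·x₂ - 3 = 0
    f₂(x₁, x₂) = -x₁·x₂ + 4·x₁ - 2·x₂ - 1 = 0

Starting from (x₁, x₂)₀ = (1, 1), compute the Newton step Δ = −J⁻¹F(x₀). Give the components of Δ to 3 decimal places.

At (1, 1): F = (-7.000, 0.000).
Jacobian J = [[x₂^2, 2·x₁·x₂ - 5], [-x₂ + 4, -x₁ - 2]].
At the point, J = [[1.000, -3.000], [3.000, -3.000]] (det J = 6.000).
Solving J·Δ = −F gives Δ = (-3.500, -3.500).

(-3.500, -3.500)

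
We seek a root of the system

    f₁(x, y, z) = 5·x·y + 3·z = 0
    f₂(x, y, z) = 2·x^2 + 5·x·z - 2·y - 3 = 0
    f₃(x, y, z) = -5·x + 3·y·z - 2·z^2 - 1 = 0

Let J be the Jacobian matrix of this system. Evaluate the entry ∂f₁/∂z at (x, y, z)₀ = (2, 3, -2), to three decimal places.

3.000

∂f₁/∂z = 3.
At (2, 3, -2) this is 3.000.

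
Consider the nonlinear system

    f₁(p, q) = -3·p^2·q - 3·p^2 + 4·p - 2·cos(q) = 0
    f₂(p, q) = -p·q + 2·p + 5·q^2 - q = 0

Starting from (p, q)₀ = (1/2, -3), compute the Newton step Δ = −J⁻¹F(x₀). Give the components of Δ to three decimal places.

At (1/2, -3): F = (5.47998, 50.500).
Jacobian J = [[-6·p·q - 6·p + 4, -3·p^2 + 2·sin(q)], [-q + 2, -p + 10·q - 1]].
At the point, J = [[10.000, -1.03224], [5.000, -31.500]] (det J = -309.83880).
Solving J·Δ = −F gives Δ = (-0.389, 1.541).

(-0.389, 1.541)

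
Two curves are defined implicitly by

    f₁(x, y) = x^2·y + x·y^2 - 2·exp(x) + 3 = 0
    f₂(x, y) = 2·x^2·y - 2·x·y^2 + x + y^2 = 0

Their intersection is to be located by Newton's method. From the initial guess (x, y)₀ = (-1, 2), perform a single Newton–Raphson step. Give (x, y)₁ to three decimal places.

At (-1, 2): F = (0.26424, 15.000).
Jacobian J = [[2·x·y + y^2 - 2·exp(x), x^2 + 2·x·y], [4·x·y - 2·y^2 + 1, 2·x^2 - 4·x·y + 2·y]].
At the point, J = [[-0.73576, -3.000], [-15.000, 14.000]] (det J = -55.30062).
Solving J·Δ = −F gives Δ = (0.881, -0.128).
Then the next iterate is (x, y)₁ = (-0.119, 1.872).

(-0.119, 1.872)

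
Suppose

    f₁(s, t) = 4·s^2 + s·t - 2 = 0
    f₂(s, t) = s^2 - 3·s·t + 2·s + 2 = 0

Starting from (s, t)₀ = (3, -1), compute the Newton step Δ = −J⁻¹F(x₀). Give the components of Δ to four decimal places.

(-1.4875, 1.0708)

At (3, -1): F = (31.0000, 26.0000).
Jacobian J = [[8·s + t, s], [2·s - 3·t + 2, -3·s]].
At the point, J = [[23.0000, 3.0000], [11.0000, -9.0000]] (det J = -240.0000).
Solving J·Δ = −F gives Δ = (-1.4875, 1.0708).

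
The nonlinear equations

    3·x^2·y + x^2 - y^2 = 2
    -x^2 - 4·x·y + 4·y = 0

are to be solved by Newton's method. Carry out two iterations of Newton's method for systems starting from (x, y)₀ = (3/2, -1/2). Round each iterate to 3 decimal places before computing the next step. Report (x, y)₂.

(-7.266, 2.634)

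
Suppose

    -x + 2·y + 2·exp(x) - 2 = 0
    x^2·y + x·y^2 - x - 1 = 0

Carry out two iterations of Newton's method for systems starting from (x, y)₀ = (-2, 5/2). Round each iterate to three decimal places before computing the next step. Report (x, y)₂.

(-1.791, 1.014)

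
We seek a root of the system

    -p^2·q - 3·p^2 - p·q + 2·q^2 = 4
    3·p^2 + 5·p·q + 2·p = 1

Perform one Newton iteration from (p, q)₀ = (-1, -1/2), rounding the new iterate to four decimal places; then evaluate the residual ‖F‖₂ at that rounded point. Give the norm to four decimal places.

1.3832

At (-1, -1/2): F = (-6.5000, 2.5000).
Jacobian J = [[-2·p·q - 6·p - q, -p^2 - p + 4·q], [6·p + 5·q + 2, 5·p]].
At the point, J = [[5.5000, -2.0000], [-6.5000, -5.0000]] (det J = -40.5000).
Solving J·Δ = −F gives Δ = (0.9259, -0.7037).
Then the next iterate is (p, q)₁ = (-0.0741, -1.2037).
Re-evaluating at (-0.0741, -1.2037): F = (-1.201270, -0.685757), so ‖F‖₂ = 1.3832.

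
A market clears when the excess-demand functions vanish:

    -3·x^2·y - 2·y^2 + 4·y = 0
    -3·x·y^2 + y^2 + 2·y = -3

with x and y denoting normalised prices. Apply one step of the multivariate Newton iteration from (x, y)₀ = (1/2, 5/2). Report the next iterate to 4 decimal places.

(0.7858, 1.5344)

At (1/2, 5/2): F = (-4.3750, 4.8750).
Jacobian J = [[-6·x·y, -3·x^2 - 4·y + 4], [-3·y^2, -6·x·y + 2·y + 2]].
At the point, J = [[-7.5000, -6.7500], [-18.7500, -0.5000]] (det J = -122.8125).
Solving J·Δ = −F gives Δ = (0.2858, -0.9656).
Then the next iterate is (x, y)₁ = (0.7858, 1.5344).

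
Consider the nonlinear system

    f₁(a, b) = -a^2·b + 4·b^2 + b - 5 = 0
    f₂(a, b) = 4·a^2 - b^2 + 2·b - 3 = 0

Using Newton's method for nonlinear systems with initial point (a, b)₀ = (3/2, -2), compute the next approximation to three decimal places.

(1.309, -1.284)

At (3/2, -2): F = (13.500, -2.000).
Jacobian J = [[-2·a·b, -a^2 + 8·b + 1], [8·a, -2·b + 2]].
At the point, J = [[6.000, -17.250], [12.000, 6.000]] (det J = 243.000).
Solving J·Δ = −F gives Δ = (-0.191, 0.716).
Then the next iterate is (a, b)₁ = (1.309, -1.284).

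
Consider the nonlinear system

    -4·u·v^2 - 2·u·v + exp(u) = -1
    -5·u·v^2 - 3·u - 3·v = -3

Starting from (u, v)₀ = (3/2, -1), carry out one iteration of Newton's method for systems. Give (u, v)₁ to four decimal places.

At (3/2, -1): F = (2.481689, -6.0000).
Jacobian J = [[-4·v^2 - 2·v + exp(u), -8·u·v - 2·u], [-5·v^2 - 3, -10·u·v - 3]].
At the point, J = [[2.481689, 9.0000], [-8.0000, 12.0000]] (det J = 101.780269).
Solving J·Δ = −F gives Δ = (-0.8231, -0.0488).
Then the next iterate is (u, v)₁ = (0.6769, -1.0488).

(0.6769, -1.0488)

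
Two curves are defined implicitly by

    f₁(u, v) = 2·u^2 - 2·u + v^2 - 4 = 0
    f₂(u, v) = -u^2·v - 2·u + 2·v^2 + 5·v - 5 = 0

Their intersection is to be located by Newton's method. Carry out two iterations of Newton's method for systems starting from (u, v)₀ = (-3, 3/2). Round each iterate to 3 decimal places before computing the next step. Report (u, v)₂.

At (-3, 3/2): F = (22.250, -0.500).
Jacobian J = [[4·u - 2, 2·v], [-2·u·v - 2, -u^2 + 4·v + 5]].
At the point, J = [[-14.000, 3.000], [7.000, 2.000]] (det J = -49.000).
Solving J·Δ = −F gives Δ = (0.939, -3.036).
Then the next iterate is (u, v)₁ = (-2.061, -1.536).
Round to (-2.061, -1.536) and repeat: F = (10.97674, 2.68509), J = [[-10.244, -3.072], [-8.33139, -5.39172]].
Δ = (1.719, -2.157), so (u, v)₂ = (-0.342, -3.693).

(-0.342, -3.693)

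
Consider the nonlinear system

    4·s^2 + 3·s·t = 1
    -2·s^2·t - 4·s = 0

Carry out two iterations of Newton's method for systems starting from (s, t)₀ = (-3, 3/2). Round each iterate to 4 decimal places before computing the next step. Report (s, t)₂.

(-1.4537, 1.5206)

At (-3, 3/2): F = (21.5000, -15.0000).
Jacobian J = [[8·s + 3·t, 3·s], [-4·s·t - 4, -2·s^2]].
At the point, J = [[-19.5000, -9.0000], [14.0000, -18.0000]] (det J = 477.0000).
Solving J·Δ = −F gives Δ = (1.0943, 0.0178).
Then the next iterate is (s, t)₁ = (-1.9057, 1.5178).
Round to (-1.9057, 1.5178) and repeat: F = (4.849356, -3.401566), J = [[-10.6922, -5.7171], [7.569886, -7.263385]].
Δ = (0.4520, 0.0028), so (s, t)₂ = (-1.4537, 1.5206).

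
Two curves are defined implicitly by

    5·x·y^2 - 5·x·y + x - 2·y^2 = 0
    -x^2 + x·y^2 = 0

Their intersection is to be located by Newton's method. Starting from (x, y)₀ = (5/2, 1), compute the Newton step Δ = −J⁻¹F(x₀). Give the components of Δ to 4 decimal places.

(-0.8814, 0.0449)

At (5/2, 1): F = (0.5000, -3.7500).
Jacobian J = [[5·y^2 - 5·y + 1, 10·x·y - 5·x - 4·y], [-2·x + y^2, 2·x·y]].
At the point, J = [[1.0000, 8.5000], [-4.0000, 5.0000]] (det J = 39.0000).
Solving J·Δ = −F gives Δ = (-0.8814, 0.0449).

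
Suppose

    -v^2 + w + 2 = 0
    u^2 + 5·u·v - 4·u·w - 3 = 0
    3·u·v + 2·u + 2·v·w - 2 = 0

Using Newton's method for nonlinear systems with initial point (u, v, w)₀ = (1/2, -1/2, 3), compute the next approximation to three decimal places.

(0.464, -0.498, -1.752)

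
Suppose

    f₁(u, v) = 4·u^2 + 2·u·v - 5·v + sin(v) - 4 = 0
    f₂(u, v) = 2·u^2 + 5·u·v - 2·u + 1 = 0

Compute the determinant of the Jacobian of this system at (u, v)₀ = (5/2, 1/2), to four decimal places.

253.2854

J = [[8·u + 2·v, 2·u + cos(v) - 5], [4·u + 5·v - 2, 5·u]].
At the point, J = [[21.0000, 0.877583], [10.5000, 12.5000]].
det J = 253.2854.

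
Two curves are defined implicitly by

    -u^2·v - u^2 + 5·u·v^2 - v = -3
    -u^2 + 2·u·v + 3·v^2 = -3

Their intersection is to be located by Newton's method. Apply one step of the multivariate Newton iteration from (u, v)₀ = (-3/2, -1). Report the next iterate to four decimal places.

At (-3/2, -1): F = (-3.5000, 6.7500).
Jacobian J = [[-2·u·v - 2·u + 5·v^2, -u^2 + 10·u·v - 1], [-2·u + 2·v, 2·u + 6·v]].
At the point, J = [[5.0000, 11.7500], [1.0000, -9.0000]] (det J = -56.7500).
Solving J·Δ = −F gives Δ = (-0.8425, 0.6564).
Then the next iterate is (u, v)₁ = (-2.3425, -0.3436).

(-2.3425, -0.3436)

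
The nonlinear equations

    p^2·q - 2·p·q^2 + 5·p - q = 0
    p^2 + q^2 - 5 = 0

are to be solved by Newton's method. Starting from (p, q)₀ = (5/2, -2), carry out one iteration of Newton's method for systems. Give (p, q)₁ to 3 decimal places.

(1.684, -1.707)

At (5/2, -2): F = (-18.000, 5.250).
Jacobian J = [[2·p·q - 2·q^2 + 5, p^2 - 4·p·q - 1], [2·p, 2·q]].
At the point, J = [[-13.000, 25.250], [5.000, -4.000]] (det J = -74.250).
Solving J·Δ = −F gives Δ = (-0.816, 0.293).
Then the next iterate is (p, q)₁ = (1.684, -1.707).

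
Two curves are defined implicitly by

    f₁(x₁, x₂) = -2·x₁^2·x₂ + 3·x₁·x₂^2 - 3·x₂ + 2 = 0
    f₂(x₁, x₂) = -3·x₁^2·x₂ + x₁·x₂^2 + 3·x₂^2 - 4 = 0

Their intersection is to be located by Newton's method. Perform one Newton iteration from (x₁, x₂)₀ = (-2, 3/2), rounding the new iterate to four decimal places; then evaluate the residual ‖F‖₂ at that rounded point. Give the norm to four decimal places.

10.6332

At (-2, 3/2): F = (-28.0000, -19.7500).
Jacobian J = [[-4·x₁·x₂ + 3·x₂^2, -2·x₁^2 + 6·x₁·x₂ - 3], [-6·x₁·x₂ + x₂^2, -3·x₁^2 + 2·x₁·x₂ + 6·x₂]].
At the point, J = [[18.7500, -29.0000], [20.2500, -9.0000]] (det J = 418.5000).
Solving J·Δ = −F gives Δ = (0.7664, -0.4700).
Then the next iterate is (x₁, x₂)₁ = (-1.2336, 1.0300).
Re-evaluating at (-1.2336, 1.0300): F = (-8.151023, -6.828292), so ‖F‖₂ = 10.6332.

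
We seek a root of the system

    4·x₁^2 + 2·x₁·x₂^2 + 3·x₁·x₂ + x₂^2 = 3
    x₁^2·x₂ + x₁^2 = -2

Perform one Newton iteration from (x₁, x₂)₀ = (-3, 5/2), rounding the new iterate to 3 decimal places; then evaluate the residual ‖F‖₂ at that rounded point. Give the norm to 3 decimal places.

At (-3, 5/2): F = (-20.750, 33.500).
Jacobian J = [[8·x₁ + 2·x₂^2 + 3·x₂, 4·x₁·x₂ + 3·x₁ + 2·x₂], [2·x₁·x₂ + 2·x₁, x₁^2]].
At the point, J = [[-4.000, -34.000], [-21.000, 9.000]] (det J = -750.000).
Solving J·Δ = −F gives Δ = (1.270, -0.760).
Then the next iterate is (x₁, x₂)₁ = (-1.730, 1.740).
Re-evaluating at (-1.730, 1.740): F = (-7.50690, 10.20055), so ‖F‖₂ = 12.665.

12.665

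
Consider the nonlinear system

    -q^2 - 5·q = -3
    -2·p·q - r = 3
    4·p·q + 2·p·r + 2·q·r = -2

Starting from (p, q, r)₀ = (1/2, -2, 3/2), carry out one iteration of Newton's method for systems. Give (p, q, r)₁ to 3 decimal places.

At (1/2, -2, 3/2): F = (9.000, -2.500, -6.500).
Jacobian J = [[0, -2·q - 5, 0], [-2·q, -2·p, -1], [4·q + 2·r, 4·p + 2·r, 2·p + 2·q]].
At the point, J = [[0.000, -1.000, 0.000], [4.000, -1.000, -1.000], [-5.000, 5.000, -3.000]] (det J = -17.000).
Solving J·Δ = −F gives Δ = (4.294, 9.000, 5.676).
Then the next iterate is (p, q, r)₁ = (4.794, 7.000, 7.176).

(4.794, 7.000, 7.176)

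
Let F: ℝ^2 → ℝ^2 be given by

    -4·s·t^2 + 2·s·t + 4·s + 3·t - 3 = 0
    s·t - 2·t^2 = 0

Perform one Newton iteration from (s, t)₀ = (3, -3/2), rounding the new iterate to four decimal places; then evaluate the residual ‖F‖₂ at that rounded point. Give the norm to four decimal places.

1553.4944

At (3, -3/2): F = (-31.5000, -9.0000).
Jacobian J = [[-4·t^2 + 2·t + 4, -8·s·t + 2·s + 3], [t, s - 4·t]].
At the point, J = [[-8.0000, 45.0000], [-1.5000, 9.0000]] (det J = -4.5000).
Solving J·Δ = −F gives Δ = (27.0000, 5.5000).
Then the next iterate is (s, t)₁ = (30.0000, 4.0000).
Re-evaluating at (30.0000, 4.0000): F = (-1551.0000, 88.0000), so ‖F‖₂ = 1553.4944.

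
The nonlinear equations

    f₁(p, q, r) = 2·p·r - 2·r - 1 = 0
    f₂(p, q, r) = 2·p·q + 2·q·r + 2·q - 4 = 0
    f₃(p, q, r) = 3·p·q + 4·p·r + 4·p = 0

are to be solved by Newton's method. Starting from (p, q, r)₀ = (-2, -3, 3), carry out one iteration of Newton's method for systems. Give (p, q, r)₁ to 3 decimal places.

(-1.167, -1.250, 0.667)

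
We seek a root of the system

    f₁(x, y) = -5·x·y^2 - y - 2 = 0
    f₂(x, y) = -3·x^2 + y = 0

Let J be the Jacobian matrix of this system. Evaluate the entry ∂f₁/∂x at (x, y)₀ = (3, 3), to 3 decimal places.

-45.000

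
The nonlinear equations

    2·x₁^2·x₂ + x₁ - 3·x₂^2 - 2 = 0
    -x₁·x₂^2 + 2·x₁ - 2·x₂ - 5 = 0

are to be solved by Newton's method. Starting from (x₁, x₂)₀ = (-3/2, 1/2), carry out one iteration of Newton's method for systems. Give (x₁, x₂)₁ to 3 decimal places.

(7.077, 13.269)

At (-3/2, 1/2): F = (-2.000, -8.625).
Jacobian J = [[4·x₁·x₂ + 1, 2·x₁^2 - 6·x₂], [-x₂^2 + 2, -2·x₁·x₂ - 2]].
At the point, J = [[-2.000, 1.500], [1.750, -0.500]] (det J = -1.625).
Solving J·Δ = −F gives Δ = (8.577, 12.769).
Then the next iterate is (x₁, x₂)₁ = (7.077, 13.269).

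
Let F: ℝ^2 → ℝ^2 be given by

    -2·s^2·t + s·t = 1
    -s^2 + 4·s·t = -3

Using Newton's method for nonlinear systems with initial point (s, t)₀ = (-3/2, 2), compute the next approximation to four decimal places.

(-0.9167, 1.1944)

At (-3/2, 2): F = (-13.0000, -11.2500).
Jacobian J = [[-4·s·t + t, -2·s^2 + s], [-2·s + 4·t, 4·s]].
At the point, J = [[14.0000, -6.0000], [11.0000, -6.0000]] (det J = -18.0000).
Solving J·Δ = −F gives Δ = (0.5833, -0.8056).
Then the next iterate is (s, t)₁ = (-0.9167, 1.1944).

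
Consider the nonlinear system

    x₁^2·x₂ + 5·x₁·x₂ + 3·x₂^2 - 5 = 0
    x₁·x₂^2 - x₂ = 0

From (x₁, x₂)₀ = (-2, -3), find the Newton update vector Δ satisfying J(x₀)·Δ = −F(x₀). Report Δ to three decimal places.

(-0.437, 1.721)

At (-2, -3): F = (40.000, -15.000).
Jacobian J = [[2·x₁·x₂ + 5·x₂, x₁^2 + 5·x₁ + 6·x₂], [x₂^2, 2·x₁·x₂ - 1]].
At the point, J = [[-3.000, -24.000], [9.000, 11.000]] (det J = 183.000).
Solving J·Δ = −F gives Δ = (-0.437, 1.721).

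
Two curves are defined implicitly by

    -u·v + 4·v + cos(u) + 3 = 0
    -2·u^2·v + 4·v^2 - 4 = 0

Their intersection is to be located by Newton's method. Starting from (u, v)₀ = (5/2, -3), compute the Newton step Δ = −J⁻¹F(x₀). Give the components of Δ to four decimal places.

(-0.1527, 1.7786)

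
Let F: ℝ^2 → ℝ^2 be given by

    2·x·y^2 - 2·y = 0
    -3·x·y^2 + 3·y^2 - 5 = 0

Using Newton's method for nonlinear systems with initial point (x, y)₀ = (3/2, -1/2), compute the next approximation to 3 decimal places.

At (3/2, -1/2): F = (1.750, -5.375).
Jacobian J = [[2·y^2, 4·x·y - 2], [-3·y^2, -6·x·y + 6·y]].
At the point, J = [[0.500, -5.000], [-0.750, 1.500]] (det J = -3.000).
Solving J·Δ = −F gives Δ = (-8.083, -0.458).
Then the next iterate is (x, y)₁ = (-6.583, -0.958).

(-6.583, -0.958)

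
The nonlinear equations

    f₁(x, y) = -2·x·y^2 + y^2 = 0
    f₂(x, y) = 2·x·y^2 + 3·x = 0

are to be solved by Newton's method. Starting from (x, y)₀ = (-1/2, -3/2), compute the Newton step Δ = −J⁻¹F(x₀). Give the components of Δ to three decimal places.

At (-1/2, -3/2): F = (4.500, -3.750).
Jacobian J = [[-2·y^2, -4·x·y + 2·y], [2·y^2 + 3, 4·x·y]].
At the point, J = [[-4.500, -6.000], [7.500, 3.000]] (det J = 31.500).
Solving J·Δ = −F gives Δ = (0.286, 0.536).

(0.286, 0.536)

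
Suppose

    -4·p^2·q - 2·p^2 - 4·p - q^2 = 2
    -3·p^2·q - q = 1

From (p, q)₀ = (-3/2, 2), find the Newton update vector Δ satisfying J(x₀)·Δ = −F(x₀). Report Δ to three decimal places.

(1.235, 0.738)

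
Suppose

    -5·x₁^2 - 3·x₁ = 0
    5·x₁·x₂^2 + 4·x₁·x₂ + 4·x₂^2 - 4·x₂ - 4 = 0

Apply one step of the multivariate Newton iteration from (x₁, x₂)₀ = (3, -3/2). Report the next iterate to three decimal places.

(1.364, -1.129)

At (3, -3/2): F = (-54.000, 26.750).
Jacobian J = [[-10·x₁ - 3, 0], [5·x₂^2 + 4·x₂, 10·x₁·x₂ + 4·x₁ + 8·x₂ - 4]].
At the point, J = [[-33.000, 0.000], [5.250, -49.000]] (det J = 1617.000).
Solving J·Δ = −F gives Δ = (-1.636, 0.371).
Then the next iterate is (x₁, x₂)₁ = (1.364, -1.129).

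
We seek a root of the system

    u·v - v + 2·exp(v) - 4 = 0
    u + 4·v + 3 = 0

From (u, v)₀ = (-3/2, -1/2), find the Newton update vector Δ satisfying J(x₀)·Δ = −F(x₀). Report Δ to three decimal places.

At (-3/2, -1/2): F = (-1.53694, -0.500).
Jacobian J = [[v, u + 2·exp(v) - 1], [1, 4]].
At the point, J = [[-0.500, -1.28694], [1.000, 4.000]] (det J = -0.71306).
Solving J·Δ = −F gives Δ = (-9.524, 2.506).

(-9.524, 2.506)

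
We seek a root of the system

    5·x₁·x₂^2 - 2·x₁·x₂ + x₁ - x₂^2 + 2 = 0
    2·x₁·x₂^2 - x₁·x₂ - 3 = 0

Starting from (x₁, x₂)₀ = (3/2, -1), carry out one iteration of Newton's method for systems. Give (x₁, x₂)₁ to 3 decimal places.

At (3/2, -1): F = (13.000, 1.500).
Jacobian J = [[5·x₂^2 - 2·x₂ + 1, 10·x₁·x₂ - 2·x₁ - 2·x₂], [2·x₂^2 - x₂, 4·x₁·x₂ - x₁]].
At the point, J = [[8.000, -16.000], [3.000, -7.500]] (det J = -12.000).
Solving J·Δ = −F gives Δ = (-6.125, -2.250).
Then the next iterate is (x₁, x₂)₁ = (-4.625, -3.250).

(-4.625, -3.250)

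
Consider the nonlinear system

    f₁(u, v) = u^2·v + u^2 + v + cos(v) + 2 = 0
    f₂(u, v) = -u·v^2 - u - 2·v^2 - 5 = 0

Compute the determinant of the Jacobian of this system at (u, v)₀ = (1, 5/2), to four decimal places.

-94.8389

J = [[2·u·v + 2·u, u^2 - sin(v) + 1], [-v^2 - 1, -2·u·v - 4·v]].
At the point, J = [[7.0000, 1.401528], [-7.2500, -15.0000]].
det J = -94.8389.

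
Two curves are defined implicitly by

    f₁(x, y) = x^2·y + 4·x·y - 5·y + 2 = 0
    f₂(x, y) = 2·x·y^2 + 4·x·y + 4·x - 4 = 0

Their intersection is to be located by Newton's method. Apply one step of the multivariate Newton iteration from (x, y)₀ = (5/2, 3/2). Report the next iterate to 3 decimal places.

At (5/2, 3/2): F = (18.875, 32.250).
Jacobian J = [[2·x·y + 4·y, x^2 + 4·x - 5], [2·y^2 + 4·y + 4, 4·x·y + 4·x]].
At the point, J = [[13.500, 11.250], [14.500, 25.000]] (det J = 174.375).
Solving J·Δ = −F gives Δ = (-0.625, -0.927).
Then the next iterate is (x, y)₁ = (1.875, 0.573).

(1.875, 0.573)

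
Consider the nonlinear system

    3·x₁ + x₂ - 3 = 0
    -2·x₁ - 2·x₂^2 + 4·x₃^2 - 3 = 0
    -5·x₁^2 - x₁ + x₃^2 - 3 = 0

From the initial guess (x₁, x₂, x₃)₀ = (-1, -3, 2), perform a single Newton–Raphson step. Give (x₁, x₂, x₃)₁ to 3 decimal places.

(0.581, 1.257, -0.807)

At (-1, -3, 2): F = (-9.000, -3.000, -3.000).
Jacobian J = [[3, 1, 0], [-2, -4·x₂, 8·x₃], [-10·x₁ - 1, 0, 2·x₃]].
At the point, J = [[3.000, 1.000, 0.000], [-2.000, 12.000, 16.000], [9.000, 0.000, 4.000]] (det J = 296.000).
Solving J·Δ = −F gives Δ = (1.581, 4.257, -2.807).
Then the next iterate is (x₁, x₂, x₃)₁ = (0.581, 1.257, -0.807).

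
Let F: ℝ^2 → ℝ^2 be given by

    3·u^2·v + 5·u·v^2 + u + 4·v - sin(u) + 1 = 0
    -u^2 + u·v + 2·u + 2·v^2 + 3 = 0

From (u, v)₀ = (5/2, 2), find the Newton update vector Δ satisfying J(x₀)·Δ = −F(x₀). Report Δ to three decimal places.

At (5/2, 2): F = (98.40153, 14.750).
Jacobian J = [[6·u·v + 5·v^2 - cos(u) + 1, 3·u^2 + 10·u·v + 4], [-2·u + v + 2, u + 4·v]].
At the point, J = [[51.80114, 72.750], [-1.000, 10.500]] (det J = 616.66201).
Solving J·Δ = −F gives Δ = (0.065, -1.399).

(0.065, -1.399)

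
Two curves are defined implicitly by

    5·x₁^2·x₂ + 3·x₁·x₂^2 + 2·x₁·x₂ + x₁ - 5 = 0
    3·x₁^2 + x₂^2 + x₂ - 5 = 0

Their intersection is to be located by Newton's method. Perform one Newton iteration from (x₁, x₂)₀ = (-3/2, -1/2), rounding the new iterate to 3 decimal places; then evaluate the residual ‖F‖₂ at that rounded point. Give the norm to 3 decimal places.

4.832

At (-3/2, -1/2): F = (-11.750, 1.500).
Jacobian J = [[10·x₁·x₂ + 3·x₂^2 + 2·x₂ + 1, 5·x₁^2 + 6·x₁·x₂ + 2·x₁], [6·x₁, 2·x₂ + 1]].
At the point, J = [[8.250, 12.750], [-9.000, 0.000]] (det J = 114.750).
Solving J·Δ = −F gives Δ = (0.167, 0.814).
Then the next iterate is (x₁, x₂)₁ = (-1.333, 0.314).
Re-evaluating at (-1.333, 0.314): F = (-4.77469, 0.74326), so ‖F‖₂ = 4.832.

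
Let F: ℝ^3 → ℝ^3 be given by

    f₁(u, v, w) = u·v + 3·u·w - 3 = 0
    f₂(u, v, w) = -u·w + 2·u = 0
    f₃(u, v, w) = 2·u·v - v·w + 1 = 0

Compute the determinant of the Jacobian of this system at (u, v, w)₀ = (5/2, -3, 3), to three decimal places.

J = [[v + 3·w, u, 3·u], [-w + 2, 0, -u], [2·v, 2·u - w, -v]].
At the point, J = [[6.000, 2.500, 7.500], [-1.000, 0.000, -2.500], [-6.000, 2.000, 3.000]].
det J = 60.000.

60.000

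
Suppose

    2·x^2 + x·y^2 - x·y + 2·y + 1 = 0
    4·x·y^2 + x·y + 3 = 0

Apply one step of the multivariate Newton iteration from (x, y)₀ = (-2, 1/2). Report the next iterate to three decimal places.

At (-2, 1/2): F = (10.500, 0.000).
Jacobian J = [[4·x + y^2 - y, 2·x·y - x + 2], [4·y^2 + y, 8·x·y + x]].
At the point, J = [[-8.250, 2.000], [1.500, -10.000]] (det J = 79.500).
Solving J·Δ = −F gives Δ = (1.321, 0.198).
Then the next iterate is (x, y)₁ = (-0.679, 0.698).

(-0.679, 0.698)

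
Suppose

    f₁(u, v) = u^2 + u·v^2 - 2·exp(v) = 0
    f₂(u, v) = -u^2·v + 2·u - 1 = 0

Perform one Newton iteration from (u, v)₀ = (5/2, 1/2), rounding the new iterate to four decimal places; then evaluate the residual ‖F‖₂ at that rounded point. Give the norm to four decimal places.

0.4500

At (5/2, 1/2): F = (3.577557, 0.8750).
Jacobian J = [[2·u + v^2, 2·u·v - 2·exp(v)], [-2·u·v + 2, -u^2]].
At the point, J = [[5.2500, -0.797443], [-0.5000, -6.2500]] (det J = -33.211221).
Solving J·Δ = −F gives Δ = (-0.6522, 0.1922).
Then the next iterate is (u, v)₁ = (1.8478, 0.6922).
Re-evaluating at (1.8478, 0.6922): F = (0.303508, 0.332177), so ‖F‖₂ = 0.4500.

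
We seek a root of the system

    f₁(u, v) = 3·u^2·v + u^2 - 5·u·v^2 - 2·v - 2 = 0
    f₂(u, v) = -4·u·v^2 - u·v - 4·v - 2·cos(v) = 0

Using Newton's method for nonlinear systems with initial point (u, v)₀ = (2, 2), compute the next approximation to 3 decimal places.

(1.224, 1.193)

At (2, 2): F = (-18.000, -43.16771).
Jacobian J = [[6·u·v + 2·u - 5·v^2, 3·u^2 - 10·u·v - 2], [-4·v^2 - v, -8·u·v - u + 2·sin(v) - 4]].
At the point, J = [[8.000, -30.000], [-18.000, -36.18141]] (det J = -829.45124).
Solving J·Δ = −F gives Δ = (-0.776, -0.807).
Then the next iterate is (u, v)₁ = (1.224, 1.193).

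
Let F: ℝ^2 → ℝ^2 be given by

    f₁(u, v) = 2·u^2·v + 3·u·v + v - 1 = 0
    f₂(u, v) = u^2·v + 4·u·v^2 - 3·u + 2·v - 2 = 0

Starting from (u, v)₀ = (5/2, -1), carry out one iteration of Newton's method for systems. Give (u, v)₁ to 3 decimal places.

(0.721, -1.054)

At (5/2, -1): F = (-22.000, -7.750).
Jacobian J = [[4·u·v + 3·v, 2·u^2 + 3·u + 1], [2·u·v + 4·v^2 - 3, u^2 + 8·u·v + 2]].
At the point, J = [[-13.000, 21.000], [-4.000, -11.750]] (det J = 236.750).
Solving J·Δ = −F gives Δ = (-1.779, -0.054).
Then the next iterate is (u, v)₁ = (0.721, -1.054).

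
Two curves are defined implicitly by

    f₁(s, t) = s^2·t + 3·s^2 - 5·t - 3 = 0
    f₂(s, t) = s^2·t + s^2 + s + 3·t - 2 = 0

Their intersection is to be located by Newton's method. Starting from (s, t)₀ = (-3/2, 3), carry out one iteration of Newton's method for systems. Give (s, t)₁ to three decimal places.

At (-3/2, 3): F = (-4.500, 14.500).
Jacobian J = [[2·s·t + 6·s, s^2 - 5], [2·s·t + 2·s + 1, s^2 + 3]].
At the point, J = [[-18.000, -2.750], [-11.000, 5.250]] (det J = -124.750).
Solving J·Δ = −F gives Δ = (0.130, -2.489).
Then the next iterate is (s, t)₁ = (-1.370, 0.511).

(-1.370, 0.511)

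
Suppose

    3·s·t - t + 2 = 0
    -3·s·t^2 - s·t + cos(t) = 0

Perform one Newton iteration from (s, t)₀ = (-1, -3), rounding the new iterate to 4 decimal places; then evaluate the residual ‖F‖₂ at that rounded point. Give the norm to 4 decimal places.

At (-1, -3): F = (14.0000, 23.010008).
Jacobian J = [[3·t, 3·s - 1], [-3·t^2 - t, -6·s·t - s - sin(t)]].
At the point, J = [[-9.0000, -4.0000], [-24.0000, -16.858880]] (det J = 55.729920).
Solving J·Δ = −F gives Δ = (2.5836, -2.3131).
Then the next iterate is (s, t)₁ = (1.5836, -5.3131).
Re-evaluating at (1.5836, -5.3131): F = (-17.928375, -125.131429), so ‖F‖₂ = 126.4093.

126.4093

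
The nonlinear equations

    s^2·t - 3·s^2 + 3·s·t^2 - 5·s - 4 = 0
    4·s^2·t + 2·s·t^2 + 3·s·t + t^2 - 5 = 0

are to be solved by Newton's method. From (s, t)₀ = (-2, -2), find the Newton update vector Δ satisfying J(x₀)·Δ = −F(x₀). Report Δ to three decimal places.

(0.559, 0.818)

At (-2, -2): F = (-38.000, -37.000).
Jacobian J = [[2·s·t - 6·s + 3·t^2 - 5, s^2 + 6·s·t], [8·s·t + 2·t^2 + 3·t, 4·s^2 + 4·s·t + 3·s + 2·t]].
At the point, J = [[27.000, 28.000], [34.000, 22.000]] (det J = -358.000).
Solving J·Δ = −F gives Δ = (0.559, 0.818).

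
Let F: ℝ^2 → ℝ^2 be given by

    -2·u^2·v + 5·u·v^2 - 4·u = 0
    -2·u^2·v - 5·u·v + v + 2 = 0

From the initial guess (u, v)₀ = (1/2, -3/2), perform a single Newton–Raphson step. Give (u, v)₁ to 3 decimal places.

At (1/2, -3/2): F = (4.375, 5.000).
Jacobian J = [[-4·u·v + 5·v^2 - 4, -2·u^2 + 10·u·v], [-4·u·v - 5·v, -2·u^2 - 5·u + 1]].
At the point, J = [[10.250, -8.000], [10.500, -2.000]] (det J = 63.500).
Solving J·Δ = −F gives Δ = (-0.492, -0.084).
Then the next iterate is (u, v)₁ = (0.008, -1.584).

(0.008, -1.584)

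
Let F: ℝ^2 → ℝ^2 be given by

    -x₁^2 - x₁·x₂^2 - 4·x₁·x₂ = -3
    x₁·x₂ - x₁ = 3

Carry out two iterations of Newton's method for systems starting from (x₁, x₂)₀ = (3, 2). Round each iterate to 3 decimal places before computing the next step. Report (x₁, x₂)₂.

At (3, 2): F = (-42.000, 0.000).
Jacobian J = [[-2·x₁ - x₂^2 - 4·x₂, -2·x₁·x₂ - 4·x₁], [x₂ - 1, x₁]].
At the point, J = [[-18.000, -24.000], [1.000, 3.000]] (det J = -30.000).
Solving J·Δ = −F gives Δ = (-4.200, 1.400).
Then the next iterate is (x₁, x₂)₁ = (-1.200, 3.400).
Round to (-1.200, 3.400) and repeat: F = (31.752, -5.880), J = [[-22.760, 12.960], [2.400, -1.200]].
Δ = (10.048, 15.196), so (x₁, x₂)₂ = (8.848, 18.596).

(8.848, 18.596)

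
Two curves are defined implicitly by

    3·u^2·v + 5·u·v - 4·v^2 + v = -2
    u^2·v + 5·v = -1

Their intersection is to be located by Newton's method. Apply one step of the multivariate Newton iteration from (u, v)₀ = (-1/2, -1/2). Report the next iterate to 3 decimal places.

(1.318, -0.364)

At (-1/2, -1/2): F = (1.375, -1.625).
Jacobian J = [[6·u·v + 5·v, 3·u^2 + 5·u - 8·v + 1], [2·u·v, u^2 + 5]].
At the point, J = [[-1.000, 3.250], [0.500, 5.250]] (det J = -6.875).
Solving J·Δ = −F gives Δ = (1.818, 0.136).
Then the next iterate is (u, v)₁ = (1.318, -0.364).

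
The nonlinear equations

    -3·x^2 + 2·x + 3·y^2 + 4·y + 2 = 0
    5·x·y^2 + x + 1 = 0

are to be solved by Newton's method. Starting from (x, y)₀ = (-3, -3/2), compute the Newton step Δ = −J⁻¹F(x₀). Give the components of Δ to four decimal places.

(1.6021, 0.3583)

At (-3, -3/2): F = (-30.2500, -35.7500).
Jacobian J = [[-6·x + 2, 6·y + 4], [5·y^2 + 1, 10·x·y]].
At the point, J = [[20.0000, -5.0000], [12.2500, 45.0000]] (det J = 961.2500).
Solving J·Δ = −F gives Δ = (1.6021, 0.3583).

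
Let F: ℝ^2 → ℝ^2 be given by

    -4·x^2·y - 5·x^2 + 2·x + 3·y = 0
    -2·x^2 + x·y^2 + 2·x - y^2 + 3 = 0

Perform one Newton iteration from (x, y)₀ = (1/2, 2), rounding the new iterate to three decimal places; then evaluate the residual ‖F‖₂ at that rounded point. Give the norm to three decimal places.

At (1/2, 2): F = (3.750, 1.500).
Jacobian J = [[-8·x·y - 10·x + 2, -4·x^2 + 3], [-4·x + y^2 + 2, 2·x·y - 2·y]].
At the point, J = [[-11.000, 2.000], [4.000, -2.000]] (det J = 14.000).
Solving J·Δ = −F gives Δ = (0.750, 2.250).
Then the next iterate is (x, y)₁ = (1.250, 4.250).
Re-evaluating at (1.250, 4.250): F = (-19.125, 6.89062), so ‖F‖₂ = 20.328.

20.328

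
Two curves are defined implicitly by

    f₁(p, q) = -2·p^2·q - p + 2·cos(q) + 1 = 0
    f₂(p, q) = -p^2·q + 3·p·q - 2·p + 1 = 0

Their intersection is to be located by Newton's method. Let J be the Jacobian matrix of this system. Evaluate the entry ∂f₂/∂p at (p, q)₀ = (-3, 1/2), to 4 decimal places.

2.5000

∂f₂/∂p = -2·p·q + 3·q - 2.
At (-3, 1/2) this is 2.5000.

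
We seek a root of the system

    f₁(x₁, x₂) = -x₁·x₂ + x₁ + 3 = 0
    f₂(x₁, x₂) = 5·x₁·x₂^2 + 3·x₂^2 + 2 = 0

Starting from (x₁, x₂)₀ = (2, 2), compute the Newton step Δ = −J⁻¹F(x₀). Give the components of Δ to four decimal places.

(13.3333, -6.1667)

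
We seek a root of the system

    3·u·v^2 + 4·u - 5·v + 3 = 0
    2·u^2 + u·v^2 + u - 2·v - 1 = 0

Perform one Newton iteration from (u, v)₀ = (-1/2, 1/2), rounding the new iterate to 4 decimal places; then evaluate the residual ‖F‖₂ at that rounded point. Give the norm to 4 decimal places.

0.5934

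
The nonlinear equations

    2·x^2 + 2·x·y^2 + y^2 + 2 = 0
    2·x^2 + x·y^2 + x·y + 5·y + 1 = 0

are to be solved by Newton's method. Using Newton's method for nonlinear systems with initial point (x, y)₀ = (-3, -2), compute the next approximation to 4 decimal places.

(-2.5833, -1.9167)

At (-3, -2): F = (0.0000, 3.0000).
Jacobian J = [[4·x + 2·y^2, 4·x·y + 2·y], [4·x + y^2 + y, 2·x·y + x + 5]].
At the point, J = [[-4.0000, 20.0000], [-10.0000, 14.0000]] (det J = 144.0000).
Solving J·Δ = −F gives Δ = (0.4167, 0.0833).
Then the next iterate is (x, y)₁ = (-2.5833, -1.9167).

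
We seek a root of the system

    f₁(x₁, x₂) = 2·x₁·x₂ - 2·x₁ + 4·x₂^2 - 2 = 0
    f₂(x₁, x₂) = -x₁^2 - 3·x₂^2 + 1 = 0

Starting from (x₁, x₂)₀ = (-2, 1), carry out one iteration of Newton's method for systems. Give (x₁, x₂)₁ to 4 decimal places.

(-1.2500, 0.5000)

At (-2, 1): F = (2.0000, -6.0000).
Jacobian J = [[2·x₂ - 2, 2·x₁ + 8·x₂], [-2·x₁, -6·x₂]].
At the point, J = [[0.0000, 4.0000], [4.0000, -6.0000]] (det J = -16.0000).
Solving J·Δ = −F gives Δ = (0.7500, -0.5000).
Then the next iterate is (x₁, x₂)₁ = (-1.2500, 0.5000).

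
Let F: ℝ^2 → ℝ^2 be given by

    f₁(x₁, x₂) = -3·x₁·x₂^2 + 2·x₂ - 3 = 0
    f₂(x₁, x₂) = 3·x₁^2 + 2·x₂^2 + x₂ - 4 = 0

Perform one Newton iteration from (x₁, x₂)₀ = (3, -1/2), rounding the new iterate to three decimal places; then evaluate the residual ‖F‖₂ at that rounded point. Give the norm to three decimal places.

At (3, -1/2): F = (-6.250, 23.000).
Jacobian J = [[-3·x₂^2, -6·x₁·x₂ + 2], [6·x₁, 4·x₂ + 1]].
At the point, J = [[-0.750, 11.000], [18.000, -1.000]] (det J = -197.250).
Solving J·Δ = −F gives Δ = (-1.251, 0.483).
Then the next iterate is (x₁, x₂)₁ = (1.749, -0.017).
Re-evaluating at (1.749, -0.017): F = (-3.03552, 5.16058), so ‖F‖₂ = 5.987.

5.987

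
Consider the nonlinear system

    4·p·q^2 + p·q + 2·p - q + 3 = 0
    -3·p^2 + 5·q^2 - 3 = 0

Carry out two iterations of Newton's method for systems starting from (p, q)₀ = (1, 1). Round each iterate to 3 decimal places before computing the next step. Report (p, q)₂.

At (1, 1): F = (9.000, -1.000).
Jacobian J = [[4·q^2 + q + 2, 8·p·q + p - 1], [-6·p, 10·q]].
At the point, J = [[7.000, 8.000], [-6.000, 10.000]] (det J = 118.000).
Solving J·Δ = −F gives Δ = (-0.831, -0.398).
Then the next iterate is (p, q)₁ = (0.169, 0.602).
Round to (0.169, 0.602) and repeat: F = (3.08272, -1.27366), J = [[4.05162, -0.01710], [-1.014, 6.020]].
Δ = (-0.761, 0.083), so (p, q)₂ = (-0.592, 0.685).

(-0.592, 0.685)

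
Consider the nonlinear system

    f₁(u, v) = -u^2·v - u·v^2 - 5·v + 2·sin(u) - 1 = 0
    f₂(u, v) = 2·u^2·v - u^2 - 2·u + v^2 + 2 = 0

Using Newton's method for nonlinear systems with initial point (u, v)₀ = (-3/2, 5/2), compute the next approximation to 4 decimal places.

At (-3/2, 5/2): F = (-11.744990, 20.2500).
Jacobian J = [[-2·u·v - v^2 + 2·cos(u), -u^2 - 2·u·v - 5], [4·u·v - 2·u - 2, 2·u^2 + 2·v]].
At the point, J = [[1.391474, 0.2500], [-14.0000, 9.5000]] (det J = 16.719007).
Solving J·Δ = −F gives Δ = (6.9765, 8.1496).
Then the next iterate is (u, v)₁ = (5.4765, 10.6496).

(5.4765, 10.6496)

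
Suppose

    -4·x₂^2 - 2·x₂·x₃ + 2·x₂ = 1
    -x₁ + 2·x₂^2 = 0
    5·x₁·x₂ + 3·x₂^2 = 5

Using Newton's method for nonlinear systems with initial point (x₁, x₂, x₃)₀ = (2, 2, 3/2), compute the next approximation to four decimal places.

(1.1765, 1.1471, 0.3750)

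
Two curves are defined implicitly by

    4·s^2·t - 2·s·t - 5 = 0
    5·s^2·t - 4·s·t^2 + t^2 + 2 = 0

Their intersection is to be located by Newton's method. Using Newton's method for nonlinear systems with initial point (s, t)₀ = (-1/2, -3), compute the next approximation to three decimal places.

(0.015, -2.139)

At (-1/2, -3): F = (-11.000, 25.250).
Jacobian J = [[8·s·t - 2·t, 4·s^2 - 2·s], [10·s·t - 4·t^2, 5·s^2 - 8·s·t + 2·t]].
At the point, J = [[18.000, 2.000], [-21.000, -16.750]] (det J = -259.500).
Solving J·Δ = −F gives Δ = (0.515, 0.861).
Then the next iterate is (s, t)₁ = (0.015, -2.139).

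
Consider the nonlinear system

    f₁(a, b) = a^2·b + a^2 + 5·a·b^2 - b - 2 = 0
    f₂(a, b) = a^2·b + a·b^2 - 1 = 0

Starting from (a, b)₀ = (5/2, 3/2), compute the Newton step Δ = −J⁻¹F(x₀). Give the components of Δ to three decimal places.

At (5/2, 3/2): F = (40.250, 14.000).
Jacobian J = [[2·a·b + 2·a + 5·b^2, a^2 + 10·a·b - 1], [2·a·b + b^2, a^2 + 2·a·b]].
At the point, J = [[23.750, 42.750], [9.750, 13.750]] (det J = -90.250).
Solving J·Δ = −F gives Δ = (-0.499, -0.664).

(-0.499, -0.664)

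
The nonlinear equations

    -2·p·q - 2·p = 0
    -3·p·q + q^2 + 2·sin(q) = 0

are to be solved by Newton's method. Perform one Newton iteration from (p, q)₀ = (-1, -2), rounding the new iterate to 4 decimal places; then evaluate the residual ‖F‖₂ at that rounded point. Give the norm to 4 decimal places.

At (-1, -2): F = (-2.0000, -3.818595).
Jacobian J = [[-2·q - 2, -2·p], [-3·q, -3·p + 2·q + 2·cos(q)]].
At the point, J = [[2.0000, 2.0000], [6.0000, -1.832294]] (det J = -15.664587).
Solving J·Δ = −F gives Δ = (0.7215, 0.2785).
Then the next iterate is (p, q)₁ = (-0.2785, -1.7215).
Re-evaluating at (-0.2785, -1.7215): F = (-0.401876, -0.452082), so ‖F‖₂ = 0.6049.

0.6049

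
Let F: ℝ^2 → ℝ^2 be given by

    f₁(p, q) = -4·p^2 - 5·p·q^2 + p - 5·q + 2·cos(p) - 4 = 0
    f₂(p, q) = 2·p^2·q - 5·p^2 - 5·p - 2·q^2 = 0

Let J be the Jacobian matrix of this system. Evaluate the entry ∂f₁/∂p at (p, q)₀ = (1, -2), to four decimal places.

∂f₁/∂p = -8·p - 5·q^2 - 2·sin(p) + 1.
At (1, -2) this is -28.6829.

-28.6829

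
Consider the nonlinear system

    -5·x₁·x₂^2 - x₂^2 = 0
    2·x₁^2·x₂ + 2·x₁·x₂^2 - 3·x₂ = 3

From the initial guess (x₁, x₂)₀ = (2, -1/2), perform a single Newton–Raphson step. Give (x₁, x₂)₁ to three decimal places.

(0.745, -0.393)

At (2, -1/2): F = (-2.750, -4.500).
Jacobian J = [[-5·x₂^2, -10·x₁·x₂ - 2·x₂], [4·x₁·x₂ + 2·x₂^2, 2·x₁^2 + 4·x₁·x₂ - 3]].
At the point, J = [[-1.250, 11.000], [-3.500, 1.000]] (det J = 37.250).
Solving J·Δ = −F gives Δ = (-1.255, 0.107).
Then the next iterate is (x₁, x₂)₁ = (0.745, -0.393).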